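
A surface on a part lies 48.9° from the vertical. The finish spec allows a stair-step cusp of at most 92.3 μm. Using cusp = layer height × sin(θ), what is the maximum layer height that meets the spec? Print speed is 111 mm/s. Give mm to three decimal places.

0.122 mm

t = h_c / sin θ = 0.0923 / 0.7536 = 0.122 mm.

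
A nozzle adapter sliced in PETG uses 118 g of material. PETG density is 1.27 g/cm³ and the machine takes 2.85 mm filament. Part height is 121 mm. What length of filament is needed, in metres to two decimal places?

Volume = 118 g / 1.27 g·cm⁻³ = 92.9134 cm³ = 92913.4 mm³.
Cross-section of 2.85 mm filament: π·(2.85/2)² = 6.3794 mm².
Length = 92913.4 / 6.3794 = 14564.6 mm = 14.56 m.

14.56 m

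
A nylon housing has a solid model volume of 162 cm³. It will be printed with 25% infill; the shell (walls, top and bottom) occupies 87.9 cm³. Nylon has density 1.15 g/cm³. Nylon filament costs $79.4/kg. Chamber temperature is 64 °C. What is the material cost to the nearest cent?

Interior volume = 162 − 87.9, so 74.1 cm³.
Deposited infill = 0.25 × 74.1 = 18.525 cm³.
Total extruded: 87.9 + 18.525 → 106.425 cm³.
Mass: 106.425 × 1.15 → 122.38875 g.
At $79.4/kg: 122.38875/1000 × 79.4 = $9.72.

$9.72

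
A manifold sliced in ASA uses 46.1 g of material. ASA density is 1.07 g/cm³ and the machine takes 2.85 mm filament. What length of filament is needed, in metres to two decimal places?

6.75 m

Volume = 46.1 g / 1.07 g·cm⁻³ = 43.0841 cm³ = 43084.1 mm³.
Filament cross-section = π × (2.85/2)² = 6.3794 mm².
L = V/A = 43084.1/6.3794 = 6753.63 mm → 6.75 m.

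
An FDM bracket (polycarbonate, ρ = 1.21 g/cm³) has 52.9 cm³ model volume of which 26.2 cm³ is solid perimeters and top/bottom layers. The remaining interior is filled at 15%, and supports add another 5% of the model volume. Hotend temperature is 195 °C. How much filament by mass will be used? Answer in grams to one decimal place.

39.7 g

Infill region = 52.9 − 26.2, so 26.7 cm³.
Deposited infill: 0.15 × 26.7 → 4.005 cm³.
Support = 0.05 × 52.9 = 2.645 cm³.
Total extruded: 26.2 + 4.005 + 2.645 → 32.85 cm³.
Mass = 32.85 × 1.21, so 39.7485 g.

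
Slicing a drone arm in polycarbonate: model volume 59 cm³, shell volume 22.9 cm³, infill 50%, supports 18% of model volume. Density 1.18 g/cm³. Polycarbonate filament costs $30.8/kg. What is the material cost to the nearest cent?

Interior volume = 59 − 22.9 = 36.1 cm³.
Infill volume: 0.50 × 36.1 → 18.05 cm³.
Support: 0.18 × 59 → 10.62 cm³.
Deposited volume = 22.9 + 18.05 + 10.62 = 51.57 cm³.
Mass = 51.57 × 1.18 = 60.8526 g.
At $30.8/kg: 60.8526/1000 × 30.8 = $1.87.

$1.87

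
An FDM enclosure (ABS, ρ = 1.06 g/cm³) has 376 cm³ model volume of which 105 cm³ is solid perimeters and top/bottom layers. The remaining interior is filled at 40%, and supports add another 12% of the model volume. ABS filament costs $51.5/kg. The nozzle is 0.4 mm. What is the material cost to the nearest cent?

Interior volume = 376 − 105, so 271 cm³.
Infill volume: 0.40 × 271 → 108.4 cm³.
Support = 0.12 × 376 = 45.12 cm³.
Total extruded = 105 + 108.4 + 45.12 = 258.52 cm³.
Mass = 258.52 × 1.06 = 274.0312 g.
At $51.5/kg: 274.0312/1000 × 51.5 = $14.11.

$14.11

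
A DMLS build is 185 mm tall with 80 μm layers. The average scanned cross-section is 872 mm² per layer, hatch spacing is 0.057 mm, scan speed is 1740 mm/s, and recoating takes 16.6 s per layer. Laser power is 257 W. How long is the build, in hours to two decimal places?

16.31 hours

Number of layers: 185 / 0.08 → 2313 (rounded up).
Scan path per layer = 872 / 0.057, so 15298.2 mm.
Per-layer scan time = 15298.2 / 1740 = 8.7921 s.
Per-layer time = 8.7921 + 16.6, so 25.3921 s.
Total: 2313 × 25.3921 s = 58731.9273 s → 16.31 hours.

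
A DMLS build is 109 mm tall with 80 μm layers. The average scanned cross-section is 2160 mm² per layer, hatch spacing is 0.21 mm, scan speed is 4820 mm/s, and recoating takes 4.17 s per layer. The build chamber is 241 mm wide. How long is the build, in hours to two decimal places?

2.39 hours

Layer count = ceil(109 / 0.08) = 1363.
Scan path per layer = 2160 / 0.21, so 10285.7 mm.
Scan time per layer: 10285.7 / 4820 → 2.134 s.
Layer cycle = 2.134 + 4.17, so 6.304 s.
Total: 1363 × 6.304 s = 8592.352 s → 2.39 hours.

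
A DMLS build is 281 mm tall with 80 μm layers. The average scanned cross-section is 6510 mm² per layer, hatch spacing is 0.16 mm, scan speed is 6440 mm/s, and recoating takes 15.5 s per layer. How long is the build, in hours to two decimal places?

21.29 hours

Layer count = ceil(281 / 0.08) = 3513.
Scan path per layer: 6510 / 0.16 → 40687.5 mm.
Scan time per layer = 40687.5 / 6440, so 6.3179 s.
Layer cycle = 6.3179 + 15.5 = 21.8179 s.
Build time = 3513 × 21.8179 = 76646.2827 s = 21.29 hours.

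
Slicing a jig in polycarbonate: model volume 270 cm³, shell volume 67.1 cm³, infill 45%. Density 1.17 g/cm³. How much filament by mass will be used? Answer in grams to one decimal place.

Interior volume = 270 − 67.1 = 202.9 cm³.
Infill deposited: 0.45 × 202.9 → 91.305 cm³.
Total extruded = 67.1 + 91.305 = 158.405 cm³.
Mass = 158.405 × 1.17 = 185.33385 g.

185.3 g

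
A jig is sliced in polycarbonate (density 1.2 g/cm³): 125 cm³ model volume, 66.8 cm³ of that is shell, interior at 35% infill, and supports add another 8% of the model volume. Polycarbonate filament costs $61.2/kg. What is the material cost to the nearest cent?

Infill region = 125 − 66.8, so 58.2 cm³.
Deposited infill = 0.35 × 58.2, so 20.37 cm³.
Support = 0.08 × 125 = 10 cm³.
Total extruded = 66.8 + 20.37 + 10, so 97.17 cm³.
Mass: 97.17 × 1.2 → 116.604 g.
At $61.2/kg: 116.604/1000 × 61.2 = $7.14.

$7.14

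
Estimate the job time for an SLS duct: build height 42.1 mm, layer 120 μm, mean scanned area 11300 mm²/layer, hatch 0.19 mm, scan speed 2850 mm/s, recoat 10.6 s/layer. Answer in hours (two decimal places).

3.07 hours

Layers = ⌈42.1/0.12⌉ = 351.
Per-layer scan distance = 11300 / 0.19, so 59473.7 mm.
Per-layer scan time = 59473.7 / 2850, so 20.868 s.
Per-layer time: 20.868 + 10.6 → 31.468 s.
Build time = 351 × 31.468 = 11045.268 s = 3.07 hours.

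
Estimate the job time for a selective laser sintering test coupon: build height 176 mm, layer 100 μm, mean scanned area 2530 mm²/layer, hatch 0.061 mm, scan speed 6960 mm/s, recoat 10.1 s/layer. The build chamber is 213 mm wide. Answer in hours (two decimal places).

7.85 hours

Number of layers: 176 / 0.1 → 1760 (rounded up).
Scan path per layer: 2530 / 0.061 → 41475.4 mm.
Per-layer scan time = 41475.4 / 6960, so 5.9591 s.
Per-layer time = 5.9591 + 10.1 = 16.0591 s.
Build time = 1760 × 16.0591 = 28264.016 s = 7.85 hours.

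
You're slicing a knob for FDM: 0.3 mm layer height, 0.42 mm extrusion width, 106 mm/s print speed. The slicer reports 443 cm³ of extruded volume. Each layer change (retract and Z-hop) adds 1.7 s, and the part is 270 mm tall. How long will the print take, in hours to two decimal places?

Extrusion cross-section: 0.3 × 0.42 → 0.126 mm².
Total extruded path = 443000/0.126 = 3515873 mm.
Time extruding: 3515873 / 106 → 33168.6 s.
Number of layers: 270 / 0.3 → 900 (rounded up).
Layer-change overhead: 900 × 1.7 → 1530 s.
Total = 33168.6 + 1530 = 34698.6 s = 9.64 hours.

9.64 hours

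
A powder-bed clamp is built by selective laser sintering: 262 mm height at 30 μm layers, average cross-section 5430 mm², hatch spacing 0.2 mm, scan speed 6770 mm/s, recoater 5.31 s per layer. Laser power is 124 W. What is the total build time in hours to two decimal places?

Number of layers: 262 / 0.03 → 8734 (rounded up).
Hatch length per layer = 5430 / 0.2, so 27150 mm.
Per-layer scan time: 27150 / 6770 → 4.0103 s.
Per-layer time = 4.0103 + 5.31 = 9.3203 s.
Build time = 8734 × 9.3203 = 81403.5002 s = 22.61 hours.

22.61 hours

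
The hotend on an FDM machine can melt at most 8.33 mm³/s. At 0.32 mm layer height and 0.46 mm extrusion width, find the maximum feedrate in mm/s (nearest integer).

Bead cross-section: 0.32 × 0.46 → 0.1472 mm².
Max speed = 8.33 / 0.1472 = 56.59 ≈ 57 mm/s.

57 mm/s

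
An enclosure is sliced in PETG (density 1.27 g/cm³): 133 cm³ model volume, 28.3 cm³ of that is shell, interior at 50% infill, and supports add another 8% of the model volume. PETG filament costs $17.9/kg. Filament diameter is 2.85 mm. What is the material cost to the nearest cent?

Volume inside the shell = 133 − 28.3 = 104.7 cm³.
Infill deposited: 0.50 × 104.7 → 52.35 cm³.
Support = 0.08 × 133, so 10.64 cm³.
Total printed volume = 28.3 + 52.35 + 10.64, so 91.29 cm³.
Mass = 91.29 × 1.27 = 115.9383 g.
Cost = 115.9383 g / 1000 × $17.9/kg = $2.08.

$2.08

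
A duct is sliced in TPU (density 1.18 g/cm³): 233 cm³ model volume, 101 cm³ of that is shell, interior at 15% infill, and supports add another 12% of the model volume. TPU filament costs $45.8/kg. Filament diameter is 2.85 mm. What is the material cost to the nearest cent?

Interior volume = 233 − 101 = 132 cm³.
Infill volume = 0.15 × 132, so 19.8 cm³.
Support: 0.12 × 233 → 27.96 cm³.
Deposited volume = 101 + 19.8 + 27.96 = 148.76 cm³.
Mass = 148.76 × 1.18 = 175.5368 g.
At $45.8/kg: 175.5368/1000 × 45.8 = $8.04.

$8.04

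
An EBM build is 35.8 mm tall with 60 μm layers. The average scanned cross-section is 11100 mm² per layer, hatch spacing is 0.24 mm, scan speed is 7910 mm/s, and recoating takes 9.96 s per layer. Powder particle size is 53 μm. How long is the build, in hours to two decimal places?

2.62 hours

Layers = ⌈35.8/0.06⌉ = 597.
Per-layer scan distance = 11100 / 0.24 = 46250 mm.
Beam time per layer = 46250 / 7910 = 5.847 s.
Per-layer time: 5.847 + 9.96 → 15.807 s.
597 layers × 15.807 s/layer = 9436.779 s, i.e. 2.62 hours.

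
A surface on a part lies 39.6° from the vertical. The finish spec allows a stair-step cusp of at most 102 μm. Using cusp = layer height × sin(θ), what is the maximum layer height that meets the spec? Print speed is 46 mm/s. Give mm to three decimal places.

0.160 mm

sin(39.6°) = 0.6374; t_max = 0.102/0.6374 = 0.160 mm.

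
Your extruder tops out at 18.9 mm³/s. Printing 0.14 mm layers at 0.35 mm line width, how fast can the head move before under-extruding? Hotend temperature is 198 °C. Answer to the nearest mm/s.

386 mm/s

Bead cross-section = 0.14 × 0.35, so 0.049 mm².
v_max = Q/A = 18.9/0.049 = 385.71 mm/s → 386 mm/s.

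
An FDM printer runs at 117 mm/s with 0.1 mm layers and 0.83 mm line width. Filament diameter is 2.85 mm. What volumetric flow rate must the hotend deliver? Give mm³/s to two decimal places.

9.71

Extrusion cross-section = 0.1 × 0.83, so 0.083 mm².
Q = v·A = 117 × 0.083 = 9.71 mm³/s.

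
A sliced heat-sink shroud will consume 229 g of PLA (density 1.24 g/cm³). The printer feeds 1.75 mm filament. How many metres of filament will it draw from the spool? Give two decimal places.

Extruded volume: 229/1.24 = 184.6774 cm³ (184677.4 mm³).
Cross-section of 1.75 mm filament: π·(1.75/2)² = 2.4053 mm².
Length = 184677.4 / 2.4053 = 76779.36 mm = 76.78 m.

76.78 m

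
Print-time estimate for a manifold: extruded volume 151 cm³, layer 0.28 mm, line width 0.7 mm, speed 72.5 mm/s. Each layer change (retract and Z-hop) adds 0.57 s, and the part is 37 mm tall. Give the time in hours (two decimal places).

2.97 hours

Line area: 0.28 × 0.7 → 0.196 mm².
Toolpath length = 151 cm³ / 0.196 mm² = 151000 / 0.196 = 770408.2 mm.
Time extruding = 770408.2 / 72.5, so 10626.3 s.
Layers = ⌈37/0.28⌉ = 133.
Non-print overhead: 133 × 0.57 → 75.81 s.
Altogether 10626.3 + 75.81 = 10702.11 s, i.e. 2.97 hours.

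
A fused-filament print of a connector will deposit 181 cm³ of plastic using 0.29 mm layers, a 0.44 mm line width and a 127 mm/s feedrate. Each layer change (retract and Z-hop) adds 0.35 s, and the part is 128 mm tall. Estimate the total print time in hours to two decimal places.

3.15 hours

Line area = 0.29 × 0.44, so 0.1276 mm².
Total extruded path = 181000/0.1276 = 1418495.3 mm.
Time extruding: 1418495.3 / 127 → 11169.3 s.
Layer count = ceil(128 / 0.29) = 442.
Z-hop total = 442 × 0.35 = 154.7 s.
Altogether 11169.3 + 154.7 = 11324 s, i.e. 3.15 hours.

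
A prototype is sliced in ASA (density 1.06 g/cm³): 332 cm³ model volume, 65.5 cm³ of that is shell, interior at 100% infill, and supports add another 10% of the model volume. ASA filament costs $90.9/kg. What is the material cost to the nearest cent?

$35.19

Infill region = 332 − 65.5, so 266.5 cm³.
Infill deposited = 1.00 × 266.5 = 266.5 cm³.
Support: 0.10 × 332 → 33.2 cm³.
Total printed volume = 65.5 + 266.5 + 33.2 = 365.2 cm³.
Mass = 365.2 × 1.06 = 387.112 g.
At $90.9/kg: 387.112/1000 × 90.9 = $35.19.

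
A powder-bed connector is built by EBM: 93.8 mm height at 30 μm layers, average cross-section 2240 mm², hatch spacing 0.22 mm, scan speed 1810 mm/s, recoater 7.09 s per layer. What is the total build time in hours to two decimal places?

Layers = ⌈93.8/0.03⌉ = 3127.
Per-layer scan distance = 2240 / 0.22, so 10181.8 mm.
Scan time per layer: 10181.8 / 1810 → 5.6253 s.
Layer cycle: 5.6253 + 7.09 → 12.7153 s.
Build time = 3127 × 12.7153 = 39760.7431 s = 11.04 hours.

11.04 hours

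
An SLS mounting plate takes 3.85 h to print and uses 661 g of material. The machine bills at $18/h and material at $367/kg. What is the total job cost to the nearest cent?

Machine-time cost: 18 × 3.85 → $69.30.
Material cost: 367 × 661/1000 → $242.587.
Total = 69.30 + 242.587 = 311.887 ≈ $311.89.

$311.89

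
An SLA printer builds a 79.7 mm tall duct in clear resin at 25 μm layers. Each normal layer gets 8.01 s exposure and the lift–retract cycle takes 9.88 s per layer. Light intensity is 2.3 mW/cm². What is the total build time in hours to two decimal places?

Layers = ⌈79.7/0.025⌉ = 3188.
Each layer takes = 8.01 + 9.88, so 17.89 s.
Total = 3188 × 17.89 = 57033.32 s = 15.84 hours.

15.84 hours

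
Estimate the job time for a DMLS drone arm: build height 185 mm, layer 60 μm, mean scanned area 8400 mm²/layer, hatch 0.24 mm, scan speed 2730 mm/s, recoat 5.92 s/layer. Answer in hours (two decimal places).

16.05 hours

Layer count = ceil(185 / 0.06) = 3084.
Scan path per layer = 8400 / 0.24 = 35000 mm.
Laser time per layer: 35000 / 2730 → 12.8205 s.
Layer cycle = 12.8205 + 5.92 = 18.7405 s.
Build time = 3084 × 18.7405 = 57795.702 s = 16.05 hours.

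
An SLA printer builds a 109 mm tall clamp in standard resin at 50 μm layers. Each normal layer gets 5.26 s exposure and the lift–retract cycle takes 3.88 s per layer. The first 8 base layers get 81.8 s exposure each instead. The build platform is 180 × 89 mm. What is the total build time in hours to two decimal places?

Number of layers: 109 / 0.05 → 2180 (rounded up).
Burn-in layers: 8 × (81.8 + 3.88) → 685.44 s.
Regular layers = 2172 × (5.26 + 3.88), so 19852.08 s.
Sum: 685.44 + 19852.08 = 20537.52 s → 5.70 hours.

5.70 hours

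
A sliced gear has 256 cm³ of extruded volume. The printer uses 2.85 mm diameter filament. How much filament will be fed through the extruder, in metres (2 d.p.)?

40.13 m

A = π r² = π × 1.425² = 6.3794 mm².
Length = 256 cm³ / 6.3794 mm² = 256000 / 6.3794 = 40129.17 mm = 40.13 m.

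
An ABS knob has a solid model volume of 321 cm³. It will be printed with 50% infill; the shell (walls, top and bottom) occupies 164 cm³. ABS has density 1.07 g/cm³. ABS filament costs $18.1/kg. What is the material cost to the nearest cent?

Infill region: 321 − 164 → 157 cm³.
Deposited infill: 0.50 × 157 → 78.5 cm³.
Total extruded = 164 + 78.5, so 242.5 cm³.
Mass = 242.5 × 1.07 = 259.475 g.
At $18.1/kg: 259.475/1000 × 18.1 = $4.70.

$4.70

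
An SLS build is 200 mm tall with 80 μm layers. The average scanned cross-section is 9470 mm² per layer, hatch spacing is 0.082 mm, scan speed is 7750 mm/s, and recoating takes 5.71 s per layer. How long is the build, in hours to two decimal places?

Number of layers: 200 / 0.08 → 2500 (rounded up).
Hatch length per layer: 9470 / 0.082 → 115487.8 mm.
Laser time per layer = 115487.8 / 7750, so 14.9017 s.
Layer cycle = 14.9017 + 5.71 = 20.6117 s.
Total: 2500 × 20.6117 s = 51529.25 s → 14.31 hours.

14.31 hours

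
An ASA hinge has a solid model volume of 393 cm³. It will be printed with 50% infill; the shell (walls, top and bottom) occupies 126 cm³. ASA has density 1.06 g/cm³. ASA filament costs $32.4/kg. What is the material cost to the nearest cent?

Interior volume: 393 − 126 → 267 cm³.
Deposited infill = 0.50 × 267, so 133.5 cm³.
Total extruded = 126 + 133.5, so 259.5 cm³.
Mass = 259.5 × 1.06, so 275.07 g.
Cost = 275.07 g / 1000 × $32.4/kg = $8.91.

$8.91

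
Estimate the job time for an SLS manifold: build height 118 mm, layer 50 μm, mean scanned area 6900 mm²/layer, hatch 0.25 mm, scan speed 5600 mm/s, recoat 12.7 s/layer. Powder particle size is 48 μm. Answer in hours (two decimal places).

Layer count = ceil(118 / 0.05) = 2360.
Per-layer scan distance = 6900 / 0.25, so 27600 mm.
Laser time per layer: 27600 / 5600 → 4.9286 s.
Layer cycle = 4.9286 + 12.7 = 17.6286 s.
2360 layers × 17.6286 s/layer = 41603.496 s, i.e. 11.56 hours.

11.56 hours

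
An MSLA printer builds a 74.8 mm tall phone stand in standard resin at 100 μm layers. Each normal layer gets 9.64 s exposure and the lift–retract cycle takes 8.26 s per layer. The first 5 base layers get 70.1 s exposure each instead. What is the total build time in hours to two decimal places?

3.80 hours

Layer count = ceil(74.8 / 0.1) = 748.
Burn-in layers = 5 × (70.1 + 8.26), so 391.8 s.
Remaining layers: 743 × (9.64 + 8.26) → 13299.7 s.
Total = 391.8 + 13299.7 = 13691.5 s = 3.80 hours.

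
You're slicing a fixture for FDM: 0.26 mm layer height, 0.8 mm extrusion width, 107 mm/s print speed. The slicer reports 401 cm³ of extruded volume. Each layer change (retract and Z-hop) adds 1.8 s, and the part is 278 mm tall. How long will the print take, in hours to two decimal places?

Line area = 0.26 × 0.8, so 0.208 mm².
Total extruded path = 401000/0.208 = 1927884.6 mm.
Time extruding: 1927884.6 / 107 → 18017.6 s.
Layer count = ceil(278 / 0.26) = 1070.
Non-print overhead = 1070 × 1.8 = 1926 s.
Total = 18017.6 + 1926 = 19943.6 s = 5.54 hours.

5.54 hours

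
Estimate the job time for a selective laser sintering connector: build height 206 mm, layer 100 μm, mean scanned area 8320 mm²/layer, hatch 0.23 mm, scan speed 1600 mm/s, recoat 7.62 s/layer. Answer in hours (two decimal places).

Layers = ⌈206/0.1⌉ = 2060.
Per-layer scan distance: 8320 / 0.23 → 36173.9 mm.
Laser time per layer = 36173.9 / 1600, so 22.6087 s.
Layer cycle = 22.6087 + 7.62 = 30.2287 s.
Build time = 2060 × 30.2287 = 62271.122 s = 17.30 hours.

17.30 hours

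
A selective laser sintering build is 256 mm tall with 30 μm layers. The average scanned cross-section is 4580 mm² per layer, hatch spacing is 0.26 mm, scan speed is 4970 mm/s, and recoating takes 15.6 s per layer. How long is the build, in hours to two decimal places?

Layer count = ceil(256 / 0.03) = 8534.
Scan path per layer: 4580 / 0.26 → 17615.4 mm.
Laser time per layer = 17615.4 / 4970 = 3.5443 s.
Per-layer time: 3.5443 + 15.6 → 19.1443 s.
Total: 8534 × 19.1443 s = 163377.4562 s → 45.38 hours.

45.38 hours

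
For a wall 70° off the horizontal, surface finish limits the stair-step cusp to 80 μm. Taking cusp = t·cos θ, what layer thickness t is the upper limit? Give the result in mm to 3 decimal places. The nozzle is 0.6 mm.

0.234 mm

t = h_c / cos θ = 0.08 / 0.3420 = 0.234 mm.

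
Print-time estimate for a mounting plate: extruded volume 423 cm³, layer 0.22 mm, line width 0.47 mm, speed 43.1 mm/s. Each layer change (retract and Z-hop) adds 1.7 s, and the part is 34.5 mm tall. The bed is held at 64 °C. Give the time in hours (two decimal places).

Extrusion cross-section = 0.22 × 0.47 = 0.1034 mm².
Total extruded path = 423000/0.1034 = 4090909.1 mm.
Time extruding: 4090909.1 / 43.1 → 94916.7 s.
Layer count = ceil(34.5 / 0.22) = 157.
Layer-change overhead: 157 × 1.7 → 266.9 s.
Total = 94916.7 + 266.9 = 95183.6 s = 26.44 hours.

26.44 hours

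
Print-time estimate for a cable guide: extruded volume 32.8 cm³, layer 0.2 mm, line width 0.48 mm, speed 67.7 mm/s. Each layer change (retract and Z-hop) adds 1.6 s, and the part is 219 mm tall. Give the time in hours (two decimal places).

1.89 hours

Extrusion cross-section = 0.2 × 0.48, so 0.096 mm².
Toolpath length = 32.8 cm³ / 0.096 mm² = 32800 / 0.096 = 341666.7 mm.
Extrusion time: 341666.7 / 67.7 → 5046.8 s.
Layers = ⌈219/0.2⌉ = 1095.
Layer-change overhead = 1095 × 1.6 = 1752 s.
Total = 5046.8 + 1752 = 6798.8 s = 1.89 hours.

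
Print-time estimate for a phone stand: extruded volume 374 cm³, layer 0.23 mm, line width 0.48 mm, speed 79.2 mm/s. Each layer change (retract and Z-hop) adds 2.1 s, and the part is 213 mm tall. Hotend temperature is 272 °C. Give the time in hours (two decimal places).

Line area: 0.23 × 0.48 → 0.1104 mm².
Toolpath length = 374 cm³ / 0.1104 mm² = 374000 / 0.1104 = 3387681.2 mm.
Extrusion time: 3387681.2 / 79.2 → 42773.8 s.
Number of layers: 213 / 0.23 → 927 (rounded up).
Z-hop total: 927 × 2.1 → 1946.7 s.
Total = 42773.8 + 1946.7 = 44720.5 s = 12.42 hours.

12.42 hours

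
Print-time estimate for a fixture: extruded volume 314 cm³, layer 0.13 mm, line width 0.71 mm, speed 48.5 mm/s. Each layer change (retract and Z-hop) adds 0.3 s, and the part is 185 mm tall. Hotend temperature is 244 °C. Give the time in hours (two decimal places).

Extrusion cross-section = 0.13 × 0.71, so 0.0923 mm².
Toolpath length = 314 cm³ / 0.0923 mm² = 314000 / 0.0923 = 3401950.2 mm.
Extrusion time = 3401950.2 / 48.5 = 70143.3 s.
Layers = ⌈185/0.13⌉ = 1424.
Z-hop total = 1424 × 0.3 = 427.2 s.
Altogether 70143.3 + 427.2 = 70570.5 s, i.e. 19.60 hours.

19.60 hours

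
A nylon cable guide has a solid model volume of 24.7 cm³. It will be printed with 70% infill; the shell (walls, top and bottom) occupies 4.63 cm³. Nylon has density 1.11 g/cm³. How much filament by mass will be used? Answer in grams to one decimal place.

20.7 g

Infill region: 24.7 − 4.63 → 20.07 cm³.
Deposited infill = 0.70 × 20.07 = 14.049 cm³.
Total printed volume = 4.63 + 14.049, so 18.679 cm³.
Mass = 18.679 × 1.11, so 20.73369 g.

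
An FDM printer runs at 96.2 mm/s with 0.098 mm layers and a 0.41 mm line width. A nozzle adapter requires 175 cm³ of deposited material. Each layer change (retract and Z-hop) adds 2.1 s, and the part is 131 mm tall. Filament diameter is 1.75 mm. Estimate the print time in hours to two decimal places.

13.36 hours

Line area = 0.098 × 0.41 = 0.04018 mm².
Total extruded path = 175000/0.04018 = 4355400.7 mm.
Print-move time: 4355400.7 / 96.2 → 45274.4 s.
Layer count = ceil(131 / 0.098) = 1337.
Z-hop total: 1337 × 2.1 → 2807.7 s.
Altogether 45274.4 + 2807.7 = 48082.1 s, i.e. 13.36 hours.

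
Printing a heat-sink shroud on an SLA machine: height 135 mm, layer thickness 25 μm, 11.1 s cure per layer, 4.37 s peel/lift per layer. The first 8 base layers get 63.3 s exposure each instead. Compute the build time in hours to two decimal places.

Layer count = ceil(135 / 0.025) = 5400.
Base layers = 8 × (63.3 + 4.37), so 541.36 s.
Normal layers: 5392 × (11.1 + 4.37) → 83414.24 s.
Sum: 541.36 + 83414.24 = 83955.6 s → 23.32 hours.

23.32 hours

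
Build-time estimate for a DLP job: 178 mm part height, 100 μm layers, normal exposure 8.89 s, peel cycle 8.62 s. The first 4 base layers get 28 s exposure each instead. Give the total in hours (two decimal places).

8.68 hours

Layers = ⌈178/0.1⌉ = 1780.
Bottom layers: 4 × (28 + 8.62) → 146.48 s.
Normal layers: 1776 × (8.89 + 8.62) → 31097.76 s.
Total = 146.48 + 31097.76 = 31244.24 s = 8.68 hours.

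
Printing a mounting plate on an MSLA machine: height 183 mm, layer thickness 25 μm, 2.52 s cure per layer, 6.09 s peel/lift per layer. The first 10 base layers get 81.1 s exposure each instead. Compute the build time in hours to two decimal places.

Layers = ⌈183/0.025⌉ = 7320.
Bottom layers: 10 × (81.1 + 6.09) → 871.9 s.
Regular layers = 7310 × (2.52 + 6.09) = 62939.1 s.
Sum: 871.9 + 62939.1 = 63811 s → 17.73 hours.

17.73 hours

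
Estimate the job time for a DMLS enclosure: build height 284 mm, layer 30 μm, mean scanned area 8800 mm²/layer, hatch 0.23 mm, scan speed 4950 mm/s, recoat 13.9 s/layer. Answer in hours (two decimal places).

56.88 hours

Number of layers: 284 / 0.03 → 9467 (rounded up).
Hatch length per layer = 8800 / 0.23, so 38260.9 mm.
Laser time per layer: 38260.9 / 4950 → 7.7295 s.
Time per layer = 7.7295 + 13.9 = 21.6295 s.
Total: 9467 × 21.6295 s = 204766.4765 s → 56.88 hours.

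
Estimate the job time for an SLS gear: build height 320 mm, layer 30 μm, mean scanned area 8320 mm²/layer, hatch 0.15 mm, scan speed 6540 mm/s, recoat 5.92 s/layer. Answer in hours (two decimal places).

Layer count = ceil(320 / 0.03) = 10667.
Per-layer scan distance = 8320 / 0.15, so 55466.7 mm.
Per-layer scan time = 55466.7 / 6540, so 8.4811 s.
Per-layer time = 8.4811 + 5.92, so 14.4011 s.
Total: 10667 × 14.4011 s = 153616.5337 s → 42.67 hours.

42.67 hours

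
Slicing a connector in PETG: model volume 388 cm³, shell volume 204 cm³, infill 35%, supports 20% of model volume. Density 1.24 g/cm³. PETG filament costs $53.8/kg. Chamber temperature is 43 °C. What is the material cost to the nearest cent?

$23.08

Volume inside the shell: 388 − 204 → 184 cm³.
Infill volume = 0.35 × 184, so 64.4 cm³.
Support = 0.20 × 388 = 77.6 cm³.
Total extruded: 204 + 64.4 + 77.6 → 346 cm³.
Mass = 346 × 1.24 = 429.04 g.
At $53.8/kg: 429.04/1000 × 53.8 = $23.08.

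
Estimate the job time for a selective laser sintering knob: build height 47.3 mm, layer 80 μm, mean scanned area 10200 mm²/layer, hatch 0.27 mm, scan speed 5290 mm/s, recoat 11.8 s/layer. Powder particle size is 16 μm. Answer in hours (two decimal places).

3.11 hours

Layer count = ceil(47.3 / 0.08) = 592.
Per-layer scan distance = 10200 / 0.27 = 37777.8 mm.
Per-layer scan time: 37777.8 / 5290 → 7.1414 s.
Layer cycle: 7.1414 + 11.8 → 18.9414 s.
Build time = 592 × 18.9414 = 11213.3088 s = 3.11 hours.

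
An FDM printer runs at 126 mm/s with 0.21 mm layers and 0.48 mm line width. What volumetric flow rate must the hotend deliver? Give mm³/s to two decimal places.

12.70

Extrusion cross-section = 0.21 × 0.48 = 0.1008 mm².
Q = v·A = 126 × 0.1008 = 12.70 mm³/s.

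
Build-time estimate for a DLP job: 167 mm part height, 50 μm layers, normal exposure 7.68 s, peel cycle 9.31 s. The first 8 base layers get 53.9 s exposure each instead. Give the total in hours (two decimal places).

15.87 hours

Layers = ⌈167/0.05⌉ = 3340.
Bottom layers: 8 × (53.9 + 9.31) → 505.68 s.
Remaining layers: 3332 × (7.68 + 9.31) → 56610.68 s.
Sum: 505.68 + 56610.68 = 57116.36 s → 15.87 hours.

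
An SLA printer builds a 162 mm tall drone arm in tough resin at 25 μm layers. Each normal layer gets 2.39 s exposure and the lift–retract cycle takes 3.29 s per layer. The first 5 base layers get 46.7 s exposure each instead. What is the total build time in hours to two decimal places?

Layer count = ceil(162 / 0.025) = 6480.
Burn-in layers = 5 × (46.7 + 3.29), so 249.95 s.
Remaining layers = 6475 × (2.39 + 3.29), so 36778 s.
Total = 249.95 + 36778 = 37027.95 s = 10.29 hours.

10.29 hours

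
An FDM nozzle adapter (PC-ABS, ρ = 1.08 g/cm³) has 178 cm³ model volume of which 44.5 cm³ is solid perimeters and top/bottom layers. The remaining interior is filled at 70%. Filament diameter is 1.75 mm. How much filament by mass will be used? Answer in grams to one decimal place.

Interior volume = 178 − 44.5 = 133.5 cm³.
Infill deposited = 0.70 × 133.5 = 93.45 cm³.
Deposited volume = 44.5 + 93.45, so 137.95 cm³.
Mass = 137.95 × 1.08 = 148.986 g.

149.0 g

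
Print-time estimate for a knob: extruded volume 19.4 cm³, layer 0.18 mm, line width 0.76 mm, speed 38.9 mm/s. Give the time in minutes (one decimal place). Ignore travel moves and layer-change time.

Line area = 0.18 × 0.76 = 0.1368 mm².
Path length: 19400 mm³ / 0.1368 mm² → 141812.9 mm.
Print-move time = 141812.9 / 38.9, so 3645.6 s.
Converting: 3645.6 s = 60.8 minutes.

60.8 minutes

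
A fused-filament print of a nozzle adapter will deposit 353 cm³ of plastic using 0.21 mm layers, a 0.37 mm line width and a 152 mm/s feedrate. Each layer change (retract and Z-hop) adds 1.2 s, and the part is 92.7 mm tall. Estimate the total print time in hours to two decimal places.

8.45 hours

Line area: 0.21 × 0.37 → 0.0777 mm².
Total extruded path = 353000/0.0777 = 4543114.5 mm.
Print-move time = 4543114.5 / 152 = 29888.9 s.
Layers = ⌈92.7/0.21⌉ = 442.
Layer-change overhead: 442 × 1.2 → 530.4 s.
Total = 29888.9 + 530.4 = 30419.3 s = 8.45 hours.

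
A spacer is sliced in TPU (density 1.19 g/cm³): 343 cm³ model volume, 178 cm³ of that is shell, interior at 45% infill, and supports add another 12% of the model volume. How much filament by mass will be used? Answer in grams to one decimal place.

349.2 g

Infill region: 343 − 178 → 165 cm³.
Infill deposited = 0.45 × 165 = 74.25 cm³.
Support = 0.12 × 343, so 41.16 cm³.
Total extruded = 178 + 74.25 + 41.16 = 293.41 cm³.
Mass = 293.41 × 1.19 = 349.1579 g.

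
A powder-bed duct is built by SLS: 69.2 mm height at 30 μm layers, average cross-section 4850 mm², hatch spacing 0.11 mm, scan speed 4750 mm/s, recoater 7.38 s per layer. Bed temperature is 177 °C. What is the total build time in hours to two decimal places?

10.68 hours

Number of layers: 69.2 / 0.03 → 2307 (rounded up).
Hatch length per layer = 4850 / 0.11, so 44090.9 mm.
Scan time per layer = 44090.9 / 4750 = 9.2823 s.
Layer cycle: 9.2823 + 7.38 → 16.6623 s.
2307 layers × 16.6623 s/layer = 38439.9261 s, i.e. 10.68 hours.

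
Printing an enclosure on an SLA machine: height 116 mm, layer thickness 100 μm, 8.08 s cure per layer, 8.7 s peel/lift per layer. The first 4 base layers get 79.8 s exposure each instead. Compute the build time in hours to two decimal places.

Layers = ⌈116/0.1⌉ = 1160.
Bottom layers: 4 × (79.8 + 8.7) → 354 s.
Normal layers = 1156 × (8.08 + 8.7) = 19397.68 s.
Total = 354 + 19397.68 = 19751.68 s = 5.49 hours.

5.49 hours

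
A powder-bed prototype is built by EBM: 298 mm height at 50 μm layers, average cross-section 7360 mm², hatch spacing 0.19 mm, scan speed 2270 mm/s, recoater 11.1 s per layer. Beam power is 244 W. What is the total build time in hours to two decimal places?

46.63 hours

Layer count = ceil(298 / 0.05) = 5960.
Per-layer scan distance: 7360 / 0.19 → 38736.8 mm.
Scan time per layer = 38736.8 / 2270 = 17.0647 s.
Time per layer = 17.0647 + 11.1, so 28.1647 s.
Total: 5960 × 28.1647 s = 167861.612 s → 46.63 hours.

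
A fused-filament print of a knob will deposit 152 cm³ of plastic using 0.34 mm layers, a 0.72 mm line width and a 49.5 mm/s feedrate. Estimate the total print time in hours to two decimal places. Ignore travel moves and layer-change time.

3.48 hours

Bead cross-section: 0.34 × 0.72 → 0.2448 mm².
Total extruded path = 152000/0.2448 = 620915 mm.
Extrusion time = 620915 / 49.5 = 12543.7 s.
That's 12543.7 s → 3.48 hours.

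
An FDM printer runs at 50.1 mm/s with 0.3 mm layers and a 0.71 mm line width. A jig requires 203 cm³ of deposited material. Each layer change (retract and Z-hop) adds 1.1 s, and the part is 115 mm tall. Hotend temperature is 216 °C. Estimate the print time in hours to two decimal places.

Bead cross-section = 0.3 × 0.71 = 0.213 mm².
Total extruded path = 203000/0.213 = 953051.6 mm.
Time extruding = 953051.6 / 50.1 = 19023 s.
Layer count = ceil(115 / 0.3) = 384.
Z-hop total = 384 × 1.1, so 422.4 s.
Altogether 19023 + 422.4 = 19445.4 s, i.e. 5.40 hours.

5.40 hours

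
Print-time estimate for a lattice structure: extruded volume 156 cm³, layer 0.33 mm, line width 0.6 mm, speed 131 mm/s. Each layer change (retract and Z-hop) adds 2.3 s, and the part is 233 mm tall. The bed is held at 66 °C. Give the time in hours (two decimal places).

Bead cross-section = 0.33 × 0.6, so 0.198 mm².
Total extruded path = 156000/0.198 = 787878.8 mm.
Time extruding = 787878.8 / 131, so 6014.3 s.
Layers = ⌈233/0.33⌉ = 707.
Layer-change overhead = 707 × 2.3, so 1626.1 s.
Total = 6014.3 + 1626.1 = 7640.4 s = 2.12 hours.

2.12 hours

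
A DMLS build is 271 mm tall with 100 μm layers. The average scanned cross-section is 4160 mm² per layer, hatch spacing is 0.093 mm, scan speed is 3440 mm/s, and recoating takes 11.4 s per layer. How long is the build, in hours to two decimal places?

18.37 hours

Layers = ⌈271/0.1⌉ = 2710.
Per-layer scan distance: 4160 / 0.093 → 44731.2 mm.
Per-layer scan time: 44731.2 / 3440 → 13.0033 s.
Per-layer time = 13.0033 + 11.4, so 24.4033 s.
Total: 2710 × 24.4033 s = 66132.943 s → 18.37 hours.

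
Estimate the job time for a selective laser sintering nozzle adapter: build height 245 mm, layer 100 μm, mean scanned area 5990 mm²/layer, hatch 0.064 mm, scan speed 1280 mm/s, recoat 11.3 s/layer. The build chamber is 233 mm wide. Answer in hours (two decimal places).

57.45 hours

Number of layers: 245 / 0.1 → 2450 (rounded up).
Per-layer scan distance = 5990 / 0.064, so 93593.8 mm.
Laser time per layer = 93593.8 / 1280 = 73.1202 s.
Time per layer = 73.1202 + 11.3, so 84.4202 s.
Build time = 2450 × 84.4202 = 206829.49 s = 57.45 hours.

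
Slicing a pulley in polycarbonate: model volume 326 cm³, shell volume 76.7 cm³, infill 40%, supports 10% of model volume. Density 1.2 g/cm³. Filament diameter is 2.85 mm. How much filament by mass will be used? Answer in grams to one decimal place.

Interior volume = 326 − 76.7, so 249.3 cm³.
Infill deposited = 0.40 × 249.3, so 99.72 cm³.
Support = 0.10 × 326, so 32.6 cm³.
Total printed volume = 76.7 + 99.72 + 32.6 = 209.02 cm³.
Mass: 209.02 × 1.2 → 250.824 g.

250.8 g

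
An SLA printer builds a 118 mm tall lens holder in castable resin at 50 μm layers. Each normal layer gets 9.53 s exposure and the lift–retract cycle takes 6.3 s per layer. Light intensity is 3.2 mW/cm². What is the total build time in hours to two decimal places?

Layer count = ceil(118 / 0.05) = 2360.
Per-layer time = 9.53 + 6.3, so 15.83 s.
Total = 2360 × 15.83 = 37358.8 s = 10.38 hours.

10.38 hours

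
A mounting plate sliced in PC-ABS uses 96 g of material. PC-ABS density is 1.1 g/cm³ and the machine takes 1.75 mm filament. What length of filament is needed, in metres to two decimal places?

Volume = 96 g / 1.1 g·cm⁻³ = 87.2727 cm³ = 87272.7 mm³.
Filament cross-section = π × (1.75/2)² = 2.4053 mm².
Length = 87272.7 / 2.4053 = 36283.5 mm = 36.28 m.

36.28 m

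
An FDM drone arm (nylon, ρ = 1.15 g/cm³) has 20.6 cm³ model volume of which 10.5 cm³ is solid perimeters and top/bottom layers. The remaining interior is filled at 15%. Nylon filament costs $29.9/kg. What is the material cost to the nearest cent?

$0.41

Volume inside the shell = 20.6 − 10.5 = 10.1 cm³.
Infill deposited: 0.15 × 10.1 → 1.515 cm³.
Total extruded = 10.5 + 1.515, so 12.015 cm³.
Mass = 12.015 × 1.15 = 13.81725 g.
Cost = 13.81725 g / 1000 × $29.9/kg = $0.41.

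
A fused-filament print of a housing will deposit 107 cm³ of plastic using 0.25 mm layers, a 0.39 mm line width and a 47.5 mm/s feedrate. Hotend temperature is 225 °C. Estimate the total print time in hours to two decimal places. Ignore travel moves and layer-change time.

6.42 hours

Line area: 0.25 × 0.39 → 0.0975 mm².
Total extruded path = 107000/0.0975 = 1097435.9 mm.
Extrusion time = 1097435.9 / 47.5, so 23103.9 s.
That's 23103.9 s → 6.42 hours.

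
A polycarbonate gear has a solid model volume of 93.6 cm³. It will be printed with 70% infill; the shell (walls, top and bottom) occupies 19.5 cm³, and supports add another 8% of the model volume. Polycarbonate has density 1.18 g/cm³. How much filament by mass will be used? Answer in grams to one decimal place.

93.1 g

Volume inside the shell = 93.6 − 19.5 = 74.1 cm³.
Infill volume = 0.70 × 74.1, so 51.87 cm³.
Support = 0.08 × 93.6 = 7.488 cm³.
Deposited volume = 19.5 + 51.87 + 7.488 = 78.858 cm³.
Mass = 78.858 × 1.18 = 93.05244 g.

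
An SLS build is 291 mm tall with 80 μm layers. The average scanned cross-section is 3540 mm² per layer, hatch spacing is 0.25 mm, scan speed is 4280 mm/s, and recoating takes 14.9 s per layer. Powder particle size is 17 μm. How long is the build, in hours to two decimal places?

18.40 hours

Number of layers: 291 / 0.08 → 3638 (rounded up).
Per-layer scan distance = 3540 / 0.25, so 14160 mm.
Per-layer scan time: 14160 / 4280 → 3.3084 s.
Layer cycle = 3.3084 + 14.9 = 18.2084 s.
Total: 3638 × 18.2084 s = 66242.1592 s → 18.40 hours.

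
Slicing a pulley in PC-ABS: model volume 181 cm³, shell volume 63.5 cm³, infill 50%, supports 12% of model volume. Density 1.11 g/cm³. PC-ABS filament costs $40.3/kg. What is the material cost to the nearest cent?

$6.44

Interior volume: 181 − 63.5 → 117.5 cm³.
Infill volume = 0.50 × 117.5 = 58.75 cm³.
Support = 0.12 × 181 = 21.72 cm³.
Total extruded: 63.5 + 58.75 + 21.72 → 143.97 cm³.
Mass = 143.97 × 1.11 = 159.8067 g.
At $40.3/kg: 159.8067/1000 × 40.3 = $6.44.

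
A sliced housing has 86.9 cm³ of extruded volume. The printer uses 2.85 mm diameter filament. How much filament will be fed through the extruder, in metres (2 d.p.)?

Cross-section of 2.85 mm filament: π·(2.85/2)² = 6.3794 mm².
Length = 86.9 cm³ / 6.3794 mm² = 86900 / 6.3794 = 13621.97 mm = 13.62 m.

13.62 m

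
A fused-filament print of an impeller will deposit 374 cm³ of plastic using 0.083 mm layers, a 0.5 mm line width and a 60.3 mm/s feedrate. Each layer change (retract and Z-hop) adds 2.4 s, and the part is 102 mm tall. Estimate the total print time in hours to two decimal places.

42.33 hours

Line area: 0.083 × 0.5 → 0.0415 mm².
Path length: 374000 mm³ / 0.0415 mm² → 9012048.2 mm.
Time extruding = 9012048.2 / 60.3, so 149453.5 s.
Number of layers: 102 / 0.083 → 1229 (rounded up).
Layer-change overhead = 1229 × 2.4, so 2949.6 s.
Total = 149453.5 + 2949.6 = 152403.1 s = 42.33 hours.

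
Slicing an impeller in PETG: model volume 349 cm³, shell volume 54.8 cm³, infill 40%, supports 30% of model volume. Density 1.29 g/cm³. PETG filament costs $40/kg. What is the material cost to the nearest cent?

$14.30

Infill region = 349 − 54.8, so 294.2 cm³.
Deposited infill = 0.40 × 294.2 = 117.68 cm³.
Support = 0.30 × 349 = 104.7 cm³.
Total extruded = 54.8 + 117.68 + 104.7 = 277.18 cm³.
Mass = 277.18 × 1.29 = 357.5622 g.
At $40/kg: 357.5622/1000 × 40 = $14.30.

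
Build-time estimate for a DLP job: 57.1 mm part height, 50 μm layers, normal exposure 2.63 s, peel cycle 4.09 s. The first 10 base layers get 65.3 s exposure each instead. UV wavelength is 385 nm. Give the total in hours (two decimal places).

2.31 hours

Number of layers: 57.1 / 0.05 → 1142 (rounded up).
Bottom layers = 10 × (65.3 + 4.09), so 693.9 s.
Regular layers: 1132 × (2.63 + 4.09) → 7607.04 s.
Total = 693.9 + 7607.04 = 8300.94 s = 2.31 hours.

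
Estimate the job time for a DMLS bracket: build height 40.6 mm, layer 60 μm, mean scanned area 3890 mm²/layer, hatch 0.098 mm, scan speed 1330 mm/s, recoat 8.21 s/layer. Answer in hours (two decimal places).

Number of layers: 40.6 / 0.06 → 677 (rounded up).
Scan path per layer = 3890 / 0.098, so 39693.9 mm.
Laser time per layer = 39693.9 / 1330, so 29.845 s.
Time per layer = 29.845 + 8.21 = 38.055 s.
Build time = 677 × 38.055 = 25763.235 s = 7.16 hours.

7.16 hours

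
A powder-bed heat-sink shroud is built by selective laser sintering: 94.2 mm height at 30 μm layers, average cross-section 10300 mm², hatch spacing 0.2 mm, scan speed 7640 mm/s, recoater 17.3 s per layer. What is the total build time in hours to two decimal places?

20.97 hours

Layer count = ceil(94.2 / 0.03) = 3140.
Hatch length per layer = 10300 / 0.2, so 51500 mm.
Scan time per layer: 51500 / 7640 → 6.7408 s.
Layer cycle = 6.7408 + 17.3 = 24.0408 s.
Build time = 3140 × 24.0408 = 75488.112 s = 20.97 hours.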